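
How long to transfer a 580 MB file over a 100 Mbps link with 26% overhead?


Effective throughput = 100 * (1 - 26/100) = 74 Mbps
File size in Mb = 580 * 8 = 4640 Mb
Time = 4640 / 74
Time = 62.7027 seconds


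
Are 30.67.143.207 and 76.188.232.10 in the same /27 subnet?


Mask: 255.255.255.224
30.67.143.207 AND mask = 30.67.143.192
76.188.232.10 AND mask = 76.188.232.0
No, different subnets (30.67.143.192 vs 76.188.232.0)


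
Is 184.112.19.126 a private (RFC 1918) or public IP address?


RFC 1918 private ranges:
  10.0.0.0/8 (10.0.0.0 - 10.255.255.255)
  172.16.0.0/12 (172.16.0.0 - 172.31.255.255)
  192.168.0.0/16 (192.168.0.0 - 192.168.255.255)
Public (not in any RFC 1918 range)


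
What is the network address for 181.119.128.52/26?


IP:   10110101.01110111.10000000.00110100
Mask: 11111111.11111111.11111111.11000000
AND operation:
Net:  10110101.01110111.10000000.00000000
Network: 181.119.128.0/26


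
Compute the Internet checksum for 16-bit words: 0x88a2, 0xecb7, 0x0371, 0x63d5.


Sum all words (with carry folding):
+ 0x88a2 = 0x88a2
+ 0xecb7 = 0x755a
+ 0x0371 = 0x78cb
+ 0x63d5 = 0xdca0
One's complement: ~0xdca0
Checksum = 0x235f


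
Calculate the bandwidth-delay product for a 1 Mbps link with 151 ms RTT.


BDP = bandwidth * RTT
= 1 Mbps * 151 ms
= 1 * 1e6 * 151 / 1000 bits
= 151000 bits
= 18875 bytes
= 18.4326 KB
BDP = 151000 bits (18875 bytes)


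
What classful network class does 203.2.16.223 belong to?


First octet: 203
Binary: 11001011
110xxxxx -> Class C (192-223)
Class C, default mask 255.255.255.0 (/24)


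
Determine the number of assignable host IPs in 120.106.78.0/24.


Host bits = 32 - 24 = 8
Total addresses = 2^8 = 256
Usable = total - 2 (network and broadcast)
Usable hosts: 254


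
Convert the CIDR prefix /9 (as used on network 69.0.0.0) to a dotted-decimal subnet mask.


/9 means 9 network bits, 23 host bits
Binary: 11111111100000000000000000000000
Mask: 255.128.0.0


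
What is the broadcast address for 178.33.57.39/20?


Network: 178.33.48.0/20
Host bits = 12
Set all host bits to 1:
Broadcast: 178.33.63.255


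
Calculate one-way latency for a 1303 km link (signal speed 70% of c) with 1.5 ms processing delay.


Speed = 0.7 * 3e5 km/s = 210000 km/s
Propagation delay = 1303 / 210000 = 0.0062 s = 6.2048 ms
Processing delay = 1.5 ms
Total one-way latency = 7.7048 ms


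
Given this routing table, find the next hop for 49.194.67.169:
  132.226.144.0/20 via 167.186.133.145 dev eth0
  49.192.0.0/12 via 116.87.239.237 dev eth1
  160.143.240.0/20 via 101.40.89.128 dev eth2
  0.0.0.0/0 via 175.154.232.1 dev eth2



Longest prefix match for 49.194.67.169:
  /20 132.226.144.0: no
  /12 49.192.0.0: MATCH
  /20 160.143.240.0: no
  /0 0.0.0.0: MATCH
Selected: next-hop 116.87.239.237 via eth1 (matched /12)


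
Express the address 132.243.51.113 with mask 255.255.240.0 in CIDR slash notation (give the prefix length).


Binary: 11111111.11111111.11110000.00000000
Count leading 1s
Prefix: /20


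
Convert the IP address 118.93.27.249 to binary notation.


118 = 01110110
93 = 01011101
27 = 00011011
249 = 11111001
Binary: 01110110.01011101.00011011.11111001


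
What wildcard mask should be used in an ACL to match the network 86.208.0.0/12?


Subnet mask: 255.240.0.0
Wildcard = 255.255.255.255 - subnet mask
255 - 255 = 0
255 - 240 = 15
255 - 0 = 255
255 - 0 = 255
Wildcard: 0.15.255.255


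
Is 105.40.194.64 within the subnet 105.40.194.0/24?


Subnet network: 105.40.194.0
Test IP AND mask: 105.40.194.0
Yes, 105.40.194.64 is in 105.40.194.0/24


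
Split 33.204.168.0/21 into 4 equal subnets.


New prefix = 21 + 2 = 23
Each subnet has 512 addresses
  33.204.168.0/23
  33.204.170.0/23
  33.204.172.0/23
  33.204.174.0/23
Subnets: 33.204.168.0/23, 33.204.170.0/23, 33.204.172.0/23, 33.204.174.0/23


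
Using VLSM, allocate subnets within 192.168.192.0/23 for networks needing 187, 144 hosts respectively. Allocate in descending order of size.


187 hosts -> /24 (254 usable): 192.168.192.0/24
144 hosts -> /24 (254 usable): 192.168.193.0/24
Allocation: 192.168.192.0/24 (187 hosts, 254 usable); 192.168.193.0/24 (144 hosts, 254 usable)


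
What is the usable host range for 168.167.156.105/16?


Network: 168.167.0.0
Broadcast: 168.167.255.255
First usable = network + 1
Last usable = broadcast - 1
Range: 168.167.0.1 to 168.167.255.254


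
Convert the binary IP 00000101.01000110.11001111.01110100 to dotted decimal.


00000101 = 5
01000110 = 70
11001111 = 207
01110100 = 116
IP: 5.70.207.116


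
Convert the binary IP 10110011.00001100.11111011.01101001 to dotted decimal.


10110011 = 179
00001100 = 12
11111011 = 251
01101001 = 105
IP: 179.12.251.105


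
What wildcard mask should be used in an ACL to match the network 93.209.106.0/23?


Subnet mask: 255.255.254.0
Wildcard = 255.255.255.255 - subnet mask
255 - 255 = 0
255 - 255 = 0
255 - 254 = 1
255 - 0 = 255
Wildcard: 0.0.1.255


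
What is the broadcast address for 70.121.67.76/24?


Network: 70.121.67.0/24
Host bits = 8
Set all host bits to 1:
Broadcast: 70.121.67.255


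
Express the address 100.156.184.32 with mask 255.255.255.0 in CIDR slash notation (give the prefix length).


Binary: 11111111.11111111.11111111.00000000
Count leading 1s
Prefix: /24


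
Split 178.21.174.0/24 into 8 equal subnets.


New prefix = 24 + 3 = 27
Each subnet has 32 addresses
  178.21.174.0/27
  178.21.174.32/27
  178.21.174.64/27
  178.21.174.96/27
  178.21.174.128/27
  178.21.174.160/27
  178.21.174.192/27
  178.21.174.224/27
Subnets: 178.21.174.0/27, 178.21.174.32/27, 178.21.174.64/27, 178.21.174.96/27, 178.21.174.128/27, 178.21.174.160/27, 178.21.174.192/27, 178.21.174.224/27


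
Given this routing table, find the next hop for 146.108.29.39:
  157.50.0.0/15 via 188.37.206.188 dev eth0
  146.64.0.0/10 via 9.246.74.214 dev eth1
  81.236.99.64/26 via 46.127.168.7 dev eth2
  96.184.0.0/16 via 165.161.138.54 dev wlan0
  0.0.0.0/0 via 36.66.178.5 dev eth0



Longest prefix match for 146.108.29.39:
  /15 157.50.0.0: no
  /10 146.64.0.0: MATCH
  /26 81.236.99.64: no
  /16 96.184.0.0: no
  /0 0.0.0.0: MATCH
Selected: next-hop 9.246.74.214 via eth1 (matched /10)


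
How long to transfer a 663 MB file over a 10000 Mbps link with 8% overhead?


Effective throughput = 10000 * (1 - 8/100) = 9200 Mbps
File size in Mb = 663 * 8 = 5304 Mb
Time = 5304 / 9200
Time = 0.5765 seconds


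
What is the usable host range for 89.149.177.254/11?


Network: 89.128.0.0
Broadcast: 89.159.255.255
First usable = network + 1
Last usable = broadcast - 1
Range: 89.128.0.1 to 89.159.255.254


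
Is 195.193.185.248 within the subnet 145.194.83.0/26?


Subnet network: 145.194.83.0
Test IP AND mask: 195.193.185.192
No, 195.193.185.248 is not in 145.194.83.0/26


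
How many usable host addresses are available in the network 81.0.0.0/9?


Host bits = 32 - 9 = 23
Total addresses = 2^23 = 8388608
Usable = total - 2 (network and broadcast)
Usable hosts: 8388606


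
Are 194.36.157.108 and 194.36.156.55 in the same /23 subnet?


Mask: 255.255.254.0
194.36.157.108 AND mask = 194.36.156.0
194.36.156.55 AND mask = 194.36.156.0
Yes, same subnet (194.36.156.0)


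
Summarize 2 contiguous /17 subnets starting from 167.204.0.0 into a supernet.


Original prefix: /17
Number of subnets: 2 = 2^1
New prefix = 17 - 1 = 16
Supernet: 167.204.0.0/16


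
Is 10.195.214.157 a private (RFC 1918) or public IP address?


RFC 1918 private ranges:
  10.0.0.0/8 (10.0.0.0 - 10.255.255.255)
  172.16.0.0/12 (172.16.0.0 - 172.31.255.255)
  192.168.0.0/16 (192.168.0.0 - 192.168.255.255)
Private (in 10.0.0.0/8)


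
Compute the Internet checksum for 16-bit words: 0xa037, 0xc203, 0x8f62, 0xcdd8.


Sum all words (with carry folding):
+ 0xa037 = 0xa037
+ 0xc203 = 0x623b
+ 0x8f62 = 0xf19d
+ 0xcdd8 = 0xbf76
One's complement: ~0xbf76
Checksum = 0x4089


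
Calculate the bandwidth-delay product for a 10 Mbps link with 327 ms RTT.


BDP = bandwidth * RTT
= 10 Mbps * 327 ms
= 10 * 1e6 * 327 / 1000 bits
= 3270000 bits
= 408750 bytes
= 399.1699 KB
BDP = 3270000 bits (408750 bytes)


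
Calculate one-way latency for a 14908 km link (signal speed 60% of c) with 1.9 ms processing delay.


Speed = 0.6 * 3e5 km/s = 180000 km/s
Propagation delay = 14908 / 180000 = 0.0828 s = 82.8222 ms
Processing delay = 1.9 ms
Total one-way latency = 84.7222 ms


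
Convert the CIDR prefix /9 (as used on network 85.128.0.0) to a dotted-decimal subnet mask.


/9 means 9 network bits, 23 host bits
Binary: 11111111100000000000000000000000
Mask: 255.128.0.0


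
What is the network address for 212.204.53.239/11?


IP:   11010100.11001100.00110101.11101111
Mask: 11111111.11100000.00000000.00000000
AND operation:
Net:  11010100.11000000.00000000.00000000
Network: 212.192.0.0/11


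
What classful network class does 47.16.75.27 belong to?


First octet: 47
Binary: 00101111
0xxxxxxx -> Class A (1-126)
Class A, default mask 255.0.0.0 (/8)


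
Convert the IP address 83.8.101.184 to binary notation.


83 = 01010011
8 = 00001000
101 = 01100101
184 = 10111000
Binary: 01010011.00001000.01100101.10111000


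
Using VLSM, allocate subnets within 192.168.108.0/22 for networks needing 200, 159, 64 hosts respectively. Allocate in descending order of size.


200 hosts -> /24 (254 usable): 192.168.108.0/24
159 hosts -> /24 (254 usable): 192.168.109.0/24
64 hosts -> /25 (126 usable): 192.168.110.0/25
Allocation: 192.168.108.0/24 (200 hosts, 254 usable); 192.168.109.0/24 (159 hosts, 254 usable); 192.168.110.0/25 (64 hosts, 126 usable)


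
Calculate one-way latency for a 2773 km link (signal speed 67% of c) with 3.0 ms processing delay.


Speed = 0.67 * 3e5 km/s = 201000 km/s
Propagation delay = 2773 / 201000 = 0.0138 s = 13.796 ms
Processing delay = 3.0 ms
Total one-way latency = 16.796 ms


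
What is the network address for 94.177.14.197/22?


IP:   01011110.10110001.00001110.11000101
Mask: 11111111.11111111.11111100.00000000
AND operation:
Net:  01011110.10110001.00001100.00000000
Network: 94.177.12.0/22


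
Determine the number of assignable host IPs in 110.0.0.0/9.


Host bits = 32 - 9 = 23
Total addresses = 2^23 = 8388608
Usable = total - 2 (network and broadcast)
Usable hosts: 8388606


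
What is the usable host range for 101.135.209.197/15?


Network: 101.134.0.0
Broadcast: 101.135.255.255
First usable = network + 1
Last usable = broadcast - 1
Range: 101.134.0.1 to 101.135.255.254


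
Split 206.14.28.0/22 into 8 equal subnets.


New prefix = 22 + 3 = 25
Each subnet has 128 addresses
  206.14.28.0/25
  206.14.28.128/25
  206.14.29.0/25
  206.14.29.128/25
  206.14.30.0/25
  206.14.30.128/25
  206.14.31.0/25
  206.14.31.128/25
Subnets: 206.14.28.0/25, 206.14.28.128/25, 206.14.29.0/25, 206.14.29.128/25, 206.14.30.0/25, 206.14.30.128/25, 206.14.31.0/25, 206.14.31.128/25


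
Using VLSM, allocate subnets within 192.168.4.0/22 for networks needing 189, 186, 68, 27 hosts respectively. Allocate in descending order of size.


189 hosts -> /24 (254 usable): 192.168.4.0/24
186 hosts -> /24 (254 usable): 192.168.5.0/24
68 hosts -> /25 (126 usable): 192.168.6.0/25
27 hosts -> /27 (30 usable): 192.168.6.128/27
Allocation: 192.168.4.0/24 (189 hosts, 254 usable); 192.168.5.0/24 (186 hosts, 254 usable); 192.168.6.0/25 (68 hosts, 126 usable); 192.168.6.128/27 (27 hosts, 30 usable)


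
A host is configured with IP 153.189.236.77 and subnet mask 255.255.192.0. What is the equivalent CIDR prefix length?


Binary: 11111111.11111111.11000000.00000000
Count leading 1s
Prefix: /18


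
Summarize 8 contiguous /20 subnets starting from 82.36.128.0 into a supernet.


Original prefix: /20
Number of subnets: 8 = 2^3
New prefix = 20 - 3 = 17
Supernet: 82.36.128.0/17


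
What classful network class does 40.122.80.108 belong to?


First octet: 40
Binary: 00101000
0xxxxxxx -> Class A (1-126)
Class A, default mask 255.0.0.0 (/8)


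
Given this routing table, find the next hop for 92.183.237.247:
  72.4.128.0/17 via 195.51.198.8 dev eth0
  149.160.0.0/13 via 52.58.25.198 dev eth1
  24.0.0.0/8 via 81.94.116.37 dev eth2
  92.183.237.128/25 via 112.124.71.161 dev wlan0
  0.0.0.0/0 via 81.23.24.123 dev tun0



Longest prefix match for 92.183.237.247:
  /17 72.4.128.0: no
  /13 149.160.0.0: no
  /8 24.0.0.0: no
  /25 92.183.237.128: MATCH
  /0 0.0.0.0: MATCH
Selected: next-hop 112.124.71.161 via wlan0 (matched /25)


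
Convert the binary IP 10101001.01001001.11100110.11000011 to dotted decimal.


10101001 = 169
01001001 = 73
11100110 = 230
11000011 = 195
IP: 169.73.230.195


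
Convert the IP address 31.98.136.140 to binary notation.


31 = 00011111
98 = 01100010
136 = 10001000
140 = 10001100
Binary: 00011111.01100010.10001000.10001100


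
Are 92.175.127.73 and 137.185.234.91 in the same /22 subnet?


Mask: 255.255.252.0
92.175.127.73 AND mask = 92.175.124.0
137.185.234.91 AND mask = 137.185.232.0
No, different subnets (92.175.124.0 vs 137.185.232.0)


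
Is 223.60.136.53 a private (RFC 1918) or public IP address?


RFC 1918 private ranges:
  10.0.0.0/8 (10.0.0.0 - 10.255.255.255)
  172.16.0.0/12 (172.16.0.0 - 172.31.255.255)
  192.168.0.0/16 (192.168.0.0 - 192.168.255.255)
Public (not in any RFC 1918 range)


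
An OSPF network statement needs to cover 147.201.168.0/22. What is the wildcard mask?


Subnet mask: 255.255.252.0
Wildcard = 255.255.255.255 - subnet mask
255 - 255 = 0
255 - 255 = 0
255 - 252 = 3
255 - 0 = 255
Wildcard: 0.0.3.255


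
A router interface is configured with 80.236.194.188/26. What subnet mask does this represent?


/26 means 26 network bits, 6 host bits
Binary: 11111111111111111111111111000000
Mask: 255.255.255.192


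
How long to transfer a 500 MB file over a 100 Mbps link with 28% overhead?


Effective throughput = 100 * (1 - 28/100) = 72 Mbps
File size in Mb = 500 * 8 = 4000 Mb
Time = 4000 / 72
Time = 55.5556 seconds


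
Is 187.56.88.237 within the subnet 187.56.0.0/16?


Subnet network: 187.56.0.0
Test IP AND mask: 187.56.0.0
Yes, 187.56.88.237 is in 187.56.0.0/16


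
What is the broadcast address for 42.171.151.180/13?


Network: 42.168.0.0/13
Host bits = 19
Set all host bits to 1:
Broadcast: 42.175.255.255


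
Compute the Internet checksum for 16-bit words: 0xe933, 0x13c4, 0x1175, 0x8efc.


Sum all words (with carry folding):
+ 0xe933 = 0xe933
+ 0x13c4 = 0xfcf7
+ 0x1175 = 0x0e6d
+ 0x8efc = 0x9d69
One's complement: ~0x9d69
Checksum = 0x6296


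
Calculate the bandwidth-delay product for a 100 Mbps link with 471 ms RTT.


BDP = bandwidth * RTT
= 100 Mbps * 471 ms
= 100 * 1e6 * 471 / 1000 bits
= 47100000 bits
= 5887500 bytes
= 5749.5117 KB
BDP = 47100000 bits (5887500 bytes)


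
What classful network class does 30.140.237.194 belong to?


First octet: 30
Binary: 00011110
0xxxxxxx -> Class A (1-126)
Class A, default mask 255.0.0.0 (/8)


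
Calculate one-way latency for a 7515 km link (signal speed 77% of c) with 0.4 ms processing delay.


Speed = 0.77 * 3e5 km/s = 231000 km/s
Propagation delay = 7515 / 231000 = 0.0325 s = 32.5325 ms
Processing delay = 0.4 ms
Total one-way latency = 32.9325 ms


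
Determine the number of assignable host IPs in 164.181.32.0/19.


Host bits = 32 - 19 = 13
Total addresses = 2^13 = 8192
Usable = total - 2 (network and broadcast)
Usable hosts: 8190


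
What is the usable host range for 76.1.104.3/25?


Network: 76.1.104.0
Broadcast: 76.1.104.127
First usable = network + 1
Last usable = broadcast - 1
Range: 76.1.104.1 to 76.1.104.126


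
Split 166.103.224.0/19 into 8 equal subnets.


New prefix = 19 + 3 = 22
Each subnet has 1024 addresses
  166.103.224.0/22
  166.103.228.0/22
  166.103.232.0/22
  166.103.236.0/22
  166.103.240.0/22
  166.103.244.0/22
  166.103.248.0/22
  166.103.252.0/22
Subnets: 166.103.224.0/22, 166.103.228.0/22, 166.103.232.0/22, 166.103.236.0/22, 166.103.240.0/22, 166.103.244.0/22, 166.103.248.0/22, 166.103.252.0/22


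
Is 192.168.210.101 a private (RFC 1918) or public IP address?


RFC 1918 private ranges:
  10.0.0.0/8 (10.0.0.0 - 10.255.255.255)
  172.16.0.0/12 (172.16.0.0 - 172.31.255.255)
  192.168.0.0/16 (192.168.0.0 - 192.168.255.255)
Private (in 192.168.0.0/16)


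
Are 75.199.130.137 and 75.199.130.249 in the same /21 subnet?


Mask: 255.255.248.0
75.199.130.137 AND mask = 75.199.128.0
75.199.130.249 AND mask = 75.199.128.0
Yes, same subnet (75.199.128.0)


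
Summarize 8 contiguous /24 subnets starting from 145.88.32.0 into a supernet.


Original prefix: /24
Number of subnets: 8 = 2^3
New prefix = 24 - 3 = 21
Supernet: 145.88.32.0/21


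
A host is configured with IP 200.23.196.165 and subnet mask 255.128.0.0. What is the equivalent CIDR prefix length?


Binary: 11111111.10000000.00000000.00000000
Count leading 1s
Prefix: /9


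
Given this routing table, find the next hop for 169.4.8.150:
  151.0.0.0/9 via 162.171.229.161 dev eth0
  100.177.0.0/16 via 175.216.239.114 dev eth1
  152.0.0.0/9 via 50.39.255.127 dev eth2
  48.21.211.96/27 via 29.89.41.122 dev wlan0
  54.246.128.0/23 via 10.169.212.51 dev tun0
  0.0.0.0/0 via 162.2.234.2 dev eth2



Longest prefix match for 169.4.8.150:
  /9 151.0.0.0: no
  /16 100.177.0.0: no
  /9 152.0.0.0: no
  /27 48.21.211.96: no
  /23 54.246.128.0: no
  /0 0.0.0.0: MATCH
Selected: next-hop 162.2.234.2 via eth2 (matched /0)


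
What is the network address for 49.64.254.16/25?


IP:   00110001.01000000.11111110.00010000
Mask: 11111111.11111111.11111111.10000000
AND operation:
Net:  00110001.01000000.11111110.00000000
Network: 49.64.254.0/25


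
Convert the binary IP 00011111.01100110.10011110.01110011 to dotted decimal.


00011111 = 31
01100110 = 102
10011110 = 158
01110011 = 115
IP: 31.102.158.115


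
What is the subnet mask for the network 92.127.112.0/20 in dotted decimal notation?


/20 means 20 network bits, 12 host bits
Binary: 11111111111111111111000000000000
Mask: 255.255.240.0


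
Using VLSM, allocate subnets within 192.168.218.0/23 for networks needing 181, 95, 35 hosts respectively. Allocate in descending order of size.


181 hosts -> /24 (254 usable): 192.168.218.0/24
95 hosts -> /25 (126 usable): 192.168.219.0/25
35 hosts -> /26 (62 usable): 192.168.219.128/26
Allocation: 192.168.218.0/24 (181 hosts, 254 usable); 192.168.219.0/25 (95 hosts, 126 usable); 192.168.219.128/26 (35 hosts, 62 usable)


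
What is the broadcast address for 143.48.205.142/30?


Network: 143.48.205.140/30
Host bits = 2
Set all host bits to 1:
Broadcast: 143.48.205.143


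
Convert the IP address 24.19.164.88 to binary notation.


24 = 00011000
19 = 00010011
164 = 10100100
88 = 01011000
Binary: 00011000.00010011.10100100.01011000


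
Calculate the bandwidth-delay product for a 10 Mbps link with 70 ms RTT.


BDP = bandwidth * RTT
= 10 Mbps * 70 ms
= 10 * 1e6 * 70 / 1000 bits
= 700000 bits
= 87500 bytes
= 85.4492 KB
BDP = 700000 bits (87500 bytes)


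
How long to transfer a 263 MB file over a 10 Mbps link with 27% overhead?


Effective throughput = 10 * (1 - 27/100) = 7.3 Mbps
File size in Mb = 263 * 8 = 2104 Mb
Time = 2104 / 7.3
Time = 288.2192 seconds


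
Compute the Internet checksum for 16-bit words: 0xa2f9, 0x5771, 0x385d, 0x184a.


Sum all words (with carry folding):
+ 0xa2f9 = 0xa2f9
+ 0x5771 = 0xfa6a
+ 0x385d = 0x32c8
+ 0x184a = 0x4b12
One's complement: ~0x4b12
Checksum = 0xb4ed


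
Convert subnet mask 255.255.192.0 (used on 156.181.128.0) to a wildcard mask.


Subnet mask: 255.255.192.0
Wildcard = 255.255.255.255 - subnet mask
255 - 255 = 0
255 - 255 = 0
255 - 192 = 63
255 - 0 = 255
Wildcard: 0.0.63.255


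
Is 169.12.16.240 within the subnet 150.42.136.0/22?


Subnet network: 150.42.136.0
Test IP AND mask: 169.12.16.0
No, 169.12.16.240 is not in 150.42.136.0/22


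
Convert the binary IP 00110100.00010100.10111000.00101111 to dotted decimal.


00110100 = 52
00010100 = 20
10111000 = 184
00101111 = 47
IP: 52.20.184.47


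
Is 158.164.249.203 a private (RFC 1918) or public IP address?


RFC 1918 private ranges:
  10.0.0.0/8 (10.0.0.0 - 10.255.255.255)
  172.16.0.0/12 (172.16.0.0 - 172.31.255.255)
  192.168.0.0/16 (192.168.0.0 - 192.168.255.255)
Public (not in any RFC 1918 range)


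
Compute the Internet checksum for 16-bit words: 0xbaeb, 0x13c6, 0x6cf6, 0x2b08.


Sum all words (with carry folding):
+ 0xbaeb = 0xbaeb
+ 0x13c6 = 0xceb1
+ 0x6cf6 = 0x3ba8
+ 0x2b08 = 0x66b0
One's complement: ~0x66b0
Checksum = 0x994f


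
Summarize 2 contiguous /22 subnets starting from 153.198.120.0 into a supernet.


Original prefix: /22
Number of subnets: 2 = 2^1
New prefix = 22 - 1 = 21
Supernet: 153.198.120.0/21


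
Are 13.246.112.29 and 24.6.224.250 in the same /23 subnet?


Mask: 255.255.254.0
13.246.112.29 AND mask = 13.246.112.0
24.6.224.250 AND mask = 24.6.224.0
No, different subnets (13.246.112.0 vs 24.6.224.0)


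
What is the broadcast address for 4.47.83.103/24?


Network: 4.47.83.0/24
Host bits = 8
Set all host bits to 1:
Broadcast: 4.47.83.255


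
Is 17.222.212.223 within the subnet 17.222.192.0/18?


Subnet network: 17.222.192.0
Test IP AND mask: 17.222.192.0
Yes, 17.222.212.223 is in 17.222.192.0/18


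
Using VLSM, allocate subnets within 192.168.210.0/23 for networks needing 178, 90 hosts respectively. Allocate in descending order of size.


178 hosts -> /24 (254 usable): 192.168.210.0/24
90 hosts -> /25 (126 usable): 192.168.211.0/25
Allocation: 192.168.210.0/24 (178 hosts, 254 usable); 192.168.211.0/25 (90 hosts, 126 usable)


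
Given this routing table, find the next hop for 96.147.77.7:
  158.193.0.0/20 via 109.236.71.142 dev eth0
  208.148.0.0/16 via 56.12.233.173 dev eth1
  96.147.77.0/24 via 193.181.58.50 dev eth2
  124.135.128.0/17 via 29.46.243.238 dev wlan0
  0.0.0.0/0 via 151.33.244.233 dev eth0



Longest prefix match for 96.147.77.7:
  /20 158.193.0.0: no
  /16 208.148.0.0: no
  /24 96.147.77.0: MATCH
  /17 124.135.128.0: no
  /0 0.0.0.0: MATCH
Selected: next-hop 193.181.58.50 via eth2 (matched /24)


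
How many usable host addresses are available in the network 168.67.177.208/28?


Host bits = 32 - 28 = 4
Total addresses = 2^4 = 16
Usable = total - 2 (network and broadcast)
Usable hosts: 14


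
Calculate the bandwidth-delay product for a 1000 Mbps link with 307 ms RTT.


BDP = bandwidth * RTT
= 1000 Mbps * 307 ms
= 1000 * 1e6 * 307 / 1000 bits
= 307000000 bits
= 38375000 bytes
= 37475.5859 KB
BDP = 307000000 bits (38375000 bytes)


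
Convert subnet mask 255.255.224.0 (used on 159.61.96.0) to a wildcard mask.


Subnet mask: 255.255.224.0
Wildcard = 255.255.255.255 - subnet mask
255 - 255 = 0
255 - 255 = 0
255 - 224 = 31
255 - 0 = 255
Wildcard: 0.0.31.255


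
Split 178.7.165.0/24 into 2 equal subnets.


New prefix = 24 + 1 = 25
Each subnet has 128 addresses
  178.7.165.0/25
  178.7.165.128/25
Subnets: 178.7.165.0/25, 178.7.165.128/25


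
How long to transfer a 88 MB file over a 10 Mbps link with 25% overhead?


Effective throughput = 10 * (1 - 25/100) = 7.5 Mbps
File size in Mb = 88 * 8 = 704 Mb
Time = 704 / 7.5
Time = 93.8667 seconds


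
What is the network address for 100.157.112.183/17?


IP:   01100100.10011101.01110000.10110111
Mask: 11111111.11111111.10000000.00000000
AND operation:
Net:  01100100.10011101.00000000.00000000
Network: 100.157.0.0/17


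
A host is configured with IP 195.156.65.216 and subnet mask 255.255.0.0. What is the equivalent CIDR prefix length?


Binary: 11111111.11111111.00000000.00000000
Count leading 1s
Prefix: /16


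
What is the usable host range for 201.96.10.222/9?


Network: 201.0.0.0
Broadcast: 201.127.255.255
First usable = network + 1
Last usable = broadcast - 1
Range: 201.0.0.1 to 201.127.255.254


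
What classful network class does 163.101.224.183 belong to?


First octet: 163
Binary: 10100011
10xxxxxx -> Class B (128-191)
Class B, default mask 255.255.0.0 (/16)


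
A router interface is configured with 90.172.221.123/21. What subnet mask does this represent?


/21 means 21 network bits, 11 host bits
Binary: 11111111111111111111100000000000
Mask: 255.255.248.0


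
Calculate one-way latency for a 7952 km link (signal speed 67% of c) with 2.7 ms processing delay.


Speed = 0.67 * 3e5 km/s = 201000 km/s
Propagation delay = 7952 / 201000 = 0.0396 s = 39.5622 ms
Processing delay = 2.7 ms
Total one-way latency = 42.2622 ms


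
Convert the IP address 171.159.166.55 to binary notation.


171 = 10101011
159 = 10011111
166 = 10100110
55 = 00110111
Binary: 10101011.10011111.10100110.00110111


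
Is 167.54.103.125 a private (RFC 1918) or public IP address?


RFC 1918 private ranges:
  10.0.0.0/8 (10.0.0.0 - 10.255.255.255)
  172.16.0.0/12 (172.16.0.0 - 172.31.255.255)
  192.168.0.0/16 (192.168.0.0 - 192.168.255.255)
Public (not in any RFC 1918 range)


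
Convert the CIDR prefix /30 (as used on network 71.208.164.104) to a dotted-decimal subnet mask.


/30 means 30 network bits, 2 host bits
Binary: 11111111111111111111111111111100
Mask: 255.255.255.252


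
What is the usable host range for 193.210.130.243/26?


Network: 193.210.130.192
Broadcast: 193.210.130.255
First usable = network + 1
Last usable = broadcast - 1
Range: 193.210.130.193 to 193.210.130.254


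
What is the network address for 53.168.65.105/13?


IP:   00110101.10101000.01000001.01101001
Mask: 11111111.11111000.00000000.00000000
AND operation:
Net:  00110101.10101000.00000000.00000000
Network: 53.168.0.0/13


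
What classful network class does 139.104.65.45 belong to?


First octet: 139
Binary: 10001011
10xxxxxx -> Class B (128-191)
Class B, default mask 255.255.0.0 (/16)


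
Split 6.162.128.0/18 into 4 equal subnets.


New prefix = 18 + 2 = 20
Each subnet has 4096 addresses
  6.162.128.0/20
  6.162.144.0/20
  6.162.160.0/20
  6.162.176.0/20
Subnets: 6.162.128.0/20, 6.162.144.0/20, 6.162.160.0/20, 6.162.176.0/20


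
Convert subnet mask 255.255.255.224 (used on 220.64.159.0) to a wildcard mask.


Subnet mask: 255.255.255.224
Wildcard = 255.255.255.255 - subnet mask
255 - 255 = 0
255 - 255 = 0
255 - 255 = 0
255 - 224 = 31
Wildcard: 0.0.0.31


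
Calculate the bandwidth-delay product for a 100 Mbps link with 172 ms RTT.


BDP = bandwidth * RTT
= 100 Mbps * 172 ms
= 100 * 1e6 * 172 / 1000 bits
= 17200000 bits
= 2150000 bytes
= 2099.6094 KB
BDP = 17200000 bits (2150000 bytes)


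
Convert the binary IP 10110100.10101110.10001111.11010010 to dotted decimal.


10110100 = 180
10101110 = 174
10001111 = 143
11010010 = 210
IP: 180.174.143.210


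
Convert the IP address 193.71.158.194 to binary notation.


193 = 11000001
71 = 01000111
158 = 10011110
194 = 11000010
Binary: 11000001.01000111.10011110.11000010


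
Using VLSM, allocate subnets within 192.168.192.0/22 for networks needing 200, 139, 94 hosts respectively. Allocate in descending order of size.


200 hosts -> /24 (254 usable): 192.168.192.0/24
139 hosts -> /24 (254 usable): 192.168.193.0/24
94 hosts -> /25 (126 usable): 192.168.194.0/25
Allocation: 192.168.192.0/24 (200 hosts, 254 usable); 192.168.193.0/24 (139 hosts, 254 usable); 192.168.194.0/25 (94 hosts, 126 usable)


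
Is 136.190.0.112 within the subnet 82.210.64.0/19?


Subnet network: 82.210.64.0
Test IP AND mask: 136.190.0.0
No, 136.190.0.112 is not in 82.210.64.0/19


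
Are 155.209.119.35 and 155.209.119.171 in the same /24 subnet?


Mask: 255.255.255.0
155.209.119.35 AND mask = 155.209.119.0
155.209.119.171 AND mask = 155.209.119.0
Yes, same subnet (155.209.119.0)


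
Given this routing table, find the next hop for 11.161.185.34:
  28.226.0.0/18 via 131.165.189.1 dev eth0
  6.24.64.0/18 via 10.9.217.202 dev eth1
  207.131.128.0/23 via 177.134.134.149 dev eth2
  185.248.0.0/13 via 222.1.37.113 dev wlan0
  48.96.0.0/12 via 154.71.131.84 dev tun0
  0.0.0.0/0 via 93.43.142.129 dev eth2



Longest prefix match for 11.161.185.34:
  /18 28.226.0.0: no
  /18 6.24.64.0: no
  /23 207.131.128.0: no
  /13 185.248.0.0: no
  /12 48.96.0.0: no
  /0 0.0.0.0: MATCH
Selected: next-hop 93.43.142.129 via eth2 (matched /0)


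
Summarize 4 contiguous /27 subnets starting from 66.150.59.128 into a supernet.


Original prefix: /27
Number of subnets: 4 = 2^2
New prefix = 27 - 2 = 25
Supernet: 66.150.59.128/25


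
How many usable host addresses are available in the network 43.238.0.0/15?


Host bits = 32 - 15 = 17
Total addresses = 2^17 = 131072
Usable = total - 2 (network and broadcast)
Usable hosts: 131070


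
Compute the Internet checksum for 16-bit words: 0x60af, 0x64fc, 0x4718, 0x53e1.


Sum all words (with carry folding):
+ 0x60af = 0x60af
+ 0x64fc = 0xc5ab
+ 0x4718 = 0x0cc4
+ 0x53e1 = 0x60a5
One's complement: ~0x60a5
Checksum = 0x9f5a


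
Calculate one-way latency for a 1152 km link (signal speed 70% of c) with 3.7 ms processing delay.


Speed = 0.7 * 3e5 km/s = 210000 km/s
Propagation delay = 1152 / 210000 = 0.0055 s = 5.4857 ms
Processing delay = 3.7 ms
Total one-way latency = 9.1857 ms


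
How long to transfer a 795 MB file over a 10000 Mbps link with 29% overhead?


Effective throughput = 10000 * (1 - 29/100) = 7100 Mbps
File size in Mb = 795 * 8 = 6360 Mb
Time = 6360 / 7100
Time = 0.8958 seconds


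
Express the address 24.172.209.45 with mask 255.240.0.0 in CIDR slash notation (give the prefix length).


Binary: 11111111.11110000.00000000.00000000
Count leading 1s
Prefix: /12


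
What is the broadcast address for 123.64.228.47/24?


Network: 123.64.228.0/24
Host bits = 8
Set all host bits to 1:
Broadcast: 123.64.228.255


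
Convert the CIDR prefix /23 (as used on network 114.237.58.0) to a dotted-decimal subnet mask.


/23 means 23 network bits, 9 host bits
Binary: 11111111111111111111111000000000
Mask: 255.255.254.0


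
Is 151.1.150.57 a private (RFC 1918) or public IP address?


RFC 1918 private ranges:
  10.0.0.0/8 (10.0.0.0 - 10.255.255.255)
  172.16.0.0/12 (172.16.0.0 - 172.31.255.255)
  192.168.0.0/16 (192.168.0.0 - 192.168.255.255)
Public (not in any RFC 1918 range)


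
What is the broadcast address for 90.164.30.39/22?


Network: 90.164.28.0/22
Host bits = 10
Set all host bits to 1:
Broadcast: 90.164.31.255


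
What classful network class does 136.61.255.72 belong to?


First octet: 136
Binary: 10001000
10xxxxxx -> Class B (128-191)
Class B, default mask 255.255.0.0 (/16)


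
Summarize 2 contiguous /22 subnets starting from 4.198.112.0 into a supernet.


Original prefix: /22
Number of subnets: 2 = 2^1
New prefix = 22 - 1 = 21
Supernet: 4.198.112.0/21


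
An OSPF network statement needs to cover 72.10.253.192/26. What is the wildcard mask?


Subnet mask: 255.255.255.192
Wildcard = 255.255.255.255 - subnet mask
255 - 255 = 0
255 - 255 = 0
255 - 255 = 0
255 - 192 = 63
Wildcard: 0.0.0.63


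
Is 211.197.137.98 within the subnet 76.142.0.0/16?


Subnet network: 76.142.0.0
Test IP AND mask: 211.197.0.0
No, 211.197.137.98 is not in 76.142.0.0/16


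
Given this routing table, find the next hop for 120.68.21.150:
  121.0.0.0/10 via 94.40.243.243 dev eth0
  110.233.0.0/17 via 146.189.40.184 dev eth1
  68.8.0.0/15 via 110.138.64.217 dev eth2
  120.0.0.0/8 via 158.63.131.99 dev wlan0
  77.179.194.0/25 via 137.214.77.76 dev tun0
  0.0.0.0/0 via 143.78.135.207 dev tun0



Longest prefix match for 120.68.21.150:
  /10 121.0.0.0: no
  /17 110.233.0.0: no
  /15 68.8.0.0: no
  /8 120.0.0.0: MATCH
  /25 77.179.194.0: no
  /0 0.0.0.0: MATCH
Selected: next-hop 158.63.131.99 via wlan0 (matched /8)


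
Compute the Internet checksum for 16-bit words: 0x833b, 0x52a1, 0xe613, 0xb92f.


Sum all words (with carry folding):
+ 0x833b = 0x833b
+ 0x52a1 = 0xd5dc
+ 0xe613 = 0xbbf0
+ 0xb92f = 0x7520
One's complement: ~0x7520
Checksum = 0x8adf


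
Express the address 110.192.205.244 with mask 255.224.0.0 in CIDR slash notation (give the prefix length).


Binary: 11111111.11100000.00000000.00000000
Count leading 1s
Prefix: /11


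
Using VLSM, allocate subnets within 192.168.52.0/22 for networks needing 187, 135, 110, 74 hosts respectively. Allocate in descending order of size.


187 hosts -> /24 (254 usable): 192.168.52.0/24
135 hosts -> /24 (254 usable): 192.168.53.0/24
110 hosts -> /25 (126 usable): 192.168.54.0/25
74 hosts -> /25 (126 usable): 192.168.54.128/25
Allocation: 192.168.52.0/24 (187 hosts, 254 usable); 192.168.53.0/24 (135 hosts, 254 usable); 192.168.54.0/25 (110 hosts, 126 usable); 192.168.54.128/25 (74 hosts, 126 usable)


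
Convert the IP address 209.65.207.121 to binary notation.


209 = 11010001
65 = 01000001
207 = 11001111
121 = 01111001
Binary: 11010001.01000001.11001111.01111001


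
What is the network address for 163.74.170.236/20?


IP:   10100011.01001010.10101010.11101100
Mask: 11111111.11111111.11110000.00000000
AND operation:
Net:  10100011.01001010.10100000.00000000
Network: 163.74.160.0/20


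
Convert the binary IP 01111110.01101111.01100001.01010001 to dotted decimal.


01111110 = 126
01101111 = 111
01100001 = 97
01010001 = 81
IP: 126.111.97.81


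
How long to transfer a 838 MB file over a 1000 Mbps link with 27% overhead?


Effective throughput = 1000 * (1 - 27/100) = 730 Mbps
File size in Mb = 838 * 8 = 6704 Mb
Time = 6704 / 730
Time = 9.1836 seconds


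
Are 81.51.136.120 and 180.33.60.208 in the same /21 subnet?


Mask: 255.255.248.0
81.51.136.120 AND mask = 81.51.136.0
180.33.60.208 AND mask = 180.33.56.0
No, different subnets (81.51.136.0 vs 180.33.56.0)


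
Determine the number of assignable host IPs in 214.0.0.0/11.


Host bits = 32 - 11 = 21
Total addresses = 2^21 = 2097152
Usable = total - 2 (network and broadcast)
Usable hosts: 2097150


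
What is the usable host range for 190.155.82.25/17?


Network: 190.155.0.0
Broadcast: 190.155.127.255
First usable = network + 1
Last usable = broadcast - 1
Range: 190.155.0.1 to 190.155.127.254


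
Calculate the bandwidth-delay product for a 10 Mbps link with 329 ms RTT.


BDP = bandwidth * RTT
= 10 Mbps * 329 ms
= 10 * 1e6 * 329 / 1000 bits
= 3290000 bits
= 411250 bytes
= 401.6113 KB
BDP = 3290000 bits (411250 bytes)


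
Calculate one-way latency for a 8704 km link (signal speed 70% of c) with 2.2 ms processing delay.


Speed = 0.7 * 3e5 km/s = 210000 km/s
Propagation delay = 8704 / 210000 = 0.0414 s = 41.4476 ms
Processing delay = 2.2 ms
Total one-way latency = 43.6476 ms


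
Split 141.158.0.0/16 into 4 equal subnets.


New prefix = 16 + 2 = 18
Each subnet has 16384 addresses
  141.158.0.0/18
  141.158.64.0/18
  141.158.128.0/18
  141.158.192.0/18
Subnets: 141.158.0.0/18, 141.158.64.0/18, 141.158.128.0/18, 141.158.192.0/18


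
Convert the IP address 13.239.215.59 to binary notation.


13 = 00001101
239 = 11101111
215 = 11010111
59 = 00111011
Binary: 00001101.11101111.11010111.00111011


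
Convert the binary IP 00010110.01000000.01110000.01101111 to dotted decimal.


00010110 = 22
01000000 = 64
01110000 = 112
01101111 = 111
IP: 22.64.112.111


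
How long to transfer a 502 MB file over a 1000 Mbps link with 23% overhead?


Effective throughput = 1000 * (1 - 23/100) = 770 Mbps
File size in Mb = 502 * 8 = 4016 Mb
Time = 4016 / 770
Time = 5.2156 seconds


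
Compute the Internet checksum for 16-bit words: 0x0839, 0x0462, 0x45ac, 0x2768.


Sum all words (with carry folding):
+ 0x0839 = 0x0839
+ 0x0462 = 0x0c9b
+ 0x45ac = 0x5247
+ 0x2768 = 0x79af
One's complement: ~0x79af
Checksum = 0x8650


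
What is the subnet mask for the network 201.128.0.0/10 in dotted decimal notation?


/10 means 10 network bits, 22 host bits
Binary: 11111111110000000000000000000000
Mask: 255.192.0.0


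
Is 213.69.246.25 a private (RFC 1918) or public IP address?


RFC 1918 private ranges:
  10.0.0.0/8 (10.0.0.0 - 10.255.255.255)
  172.16.0.0/12 (172.16.0.0 - 172.31.255.255)
  192.168.0.0/16 (192.168.0.0 - 192.168.255.255)
Public (not in any RFC 1918 range)


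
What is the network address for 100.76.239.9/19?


IP:   01100100.01001100.11101111.00001001
Mask: 11111111.11111111.11100000.00000000
AND operation:
Net:  01100100.01001100.11100000.00000000
Network: 100.76.224.0/19


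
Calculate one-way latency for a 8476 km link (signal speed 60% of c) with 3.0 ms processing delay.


Speed = 0.6 * 3e5 km/s = 180000 km/s
Propagation delay = 8476 / 180000 = 0.0471 s = 47.0889 ms
Processing delay = 3.0 ms
Total one-way latency = 50.0889 ms


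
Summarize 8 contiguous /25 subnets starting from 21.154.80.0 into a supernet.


Original prefix: /25
Number of subnets: 8 = 2^3
New prefix = 25 - 3 = 22
Supernet: 21.154.80.0/22


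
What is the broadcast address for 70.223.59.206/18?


Network: 70.223.0.0/18
Host bits = 14
Set all host bits to 1:
Broadcast: 70.223.63.255


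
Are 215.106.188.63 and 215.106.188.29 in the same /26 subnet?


Mask: 255.255.255.192
215.106.188.63 AND mask = 215.106.188.0
215.106.188.29 AND mask = 215.106.188.0
Yes, same subnet (215.106.188.0)


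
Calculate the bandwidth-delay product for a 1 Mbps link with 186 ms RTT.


BDP = bandwidth * RTT
= 1 Mbps * 186 ms
= 1 * 1e6 * 186 / 1000 bits
= 186000 bits
= 23250 bytes
= 22.7051 KB
BDP = 186000 bits (23250 bytes)


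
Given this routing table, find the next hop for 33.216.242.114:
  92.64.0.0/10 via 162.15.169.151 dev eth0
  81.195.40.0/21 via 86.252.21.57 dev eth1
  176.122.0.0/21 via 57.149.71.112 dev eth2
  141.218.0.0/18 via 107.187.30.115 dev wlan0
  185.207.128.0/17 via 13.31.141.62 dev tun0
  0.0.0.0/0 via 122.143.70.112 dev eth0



Longest prefix match for 33.216.242.114:
  /10 92.64.0.0: no
  /21 81.195.40.0: no
  /21 176.122.0.0: no
  /18 141.218.0.0: no
  /17 185.207.128.0: no
  /0 0.0.0.0: MATCH
Selected: next-hop 122.143.70.112 via eth0 (matched /0)


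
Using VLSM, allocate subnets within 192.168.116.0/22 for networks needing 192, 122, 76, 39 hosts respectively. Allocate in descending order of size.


192 hosts -> /24 (254 usable): 192.168.116.0/24
122 hosts -> /25 (126 usable): 192.168.117.0/25
76 hosts -> /25 (126 usable): 192.168.117.128/25
39 hosts -> /26 (62 usable): 192.168.118.0/26
Allocation: 192.168.116.0/24 (192 hosts, 254 usable); 192.168.117.0/25 (122 hosts, 126 usable); 192.168.117.128/25 (76 hosts, 126 usable); 192.168.118.0/26 (39 hosts, 62 usable)


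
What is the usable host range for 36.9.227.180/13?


Network: 36.8.0.0
Broadcast: 36.15.255.255
First usable = network + 1
Last usable = broadcast - 1
Range: 36.8.0.1 to 36.15.255.254


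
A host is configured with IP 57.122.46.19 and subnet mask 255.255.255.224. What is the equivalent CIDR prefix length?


Binary: 11111111.11111111.11111111.11100000
Count leading 1s
Prefix: /27


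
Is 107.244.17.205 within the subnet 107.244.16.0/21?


Subnet network: 107.244.16.0
Test IP AND mask: 107.244.16.0
Yes, 107.244.17.205 is in 107.244.16.0/21


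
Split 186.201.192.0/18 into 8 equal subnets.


New prefix = 18 + 3 = 21
Each subnet has 2048 addresses
  186.201.192.0/21
  186.201.200.0/21
  186.201.208.0/21
  186.201.216.0/21
  186.201.224.0/21
  186.201.232.0/21
  186.201.240.0/21
  186.201.248.0/21
Subnets: 186.201.192.0/21, 186.201.200.0/21, 186.201.208.0/21, 186.201.216.0/21, 186.201.224.0/21, 186.201.232.0/21, 186.201.240.0/21, 186.201.248.0/21


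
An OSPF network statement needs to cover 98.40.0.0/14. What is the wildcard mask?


Subnet mask: 255.252.0.0
Wildcard = 255.255.255.255 - subnet mask
255 - 255 = 0
255 - 252 = 3
255 - 0 = 255
255 - 0 = 255
Wildcard: 0.3.255.255


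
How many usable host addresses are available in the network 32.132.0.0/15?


Host bits = 32 - 15 = 17
Total addresses = 2^17 = 131072
Usable = total - 2 (network and broadcast)
Usable hosts: 131070
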